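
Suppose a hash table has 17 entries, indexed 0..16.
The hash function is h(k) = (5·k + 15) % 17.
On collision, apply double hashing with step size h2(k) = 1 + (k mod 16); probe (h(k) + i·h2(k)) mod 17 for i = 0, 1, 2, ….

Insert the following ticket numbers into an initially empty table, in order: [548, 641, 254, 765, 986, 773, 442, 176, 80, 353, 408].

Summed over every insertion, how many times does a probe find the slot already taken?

Insert 548: h=1, slot 1 empty -> index 1.
Insert 641: h=7, slot 7 empty -> index 7.
Insert 254: h=10, slot 10 empty -> index 10.
Insert 765: h=15, slot 15 empty -> index 15.
Insert 986: h=15, h2=11, slot 15 occupied -> index 9.
Insert 773: h=4, slot 4 empty -> index 4.
Insert 442: h=15, h2=11, slots 15,9 occupied -> index 3.
Insert 176: h=11, slot 11 empty -> index 11.
Insert 80: h=7, h2=1, slot 7 occupied -> index 8.
Insert 353: h=12, slot 12 empty -> index 12.
Insert 408: h=15, h2=9, slots 15,7 occupied -> index 16.
Table: [., 548, ., 442, 773, ., ., 641, 80, 986, 254, 176, 353, ., ., 765, 408]

6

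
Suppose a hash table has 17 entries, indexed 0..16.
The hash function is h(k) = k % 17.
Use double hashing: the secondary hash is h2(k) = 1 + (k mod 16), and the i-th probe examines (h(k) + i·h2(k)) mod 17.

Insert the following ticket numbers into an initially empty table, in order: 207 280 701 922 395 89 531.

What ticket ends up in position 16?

207: h=3 => slot 3
280: h=8 => slot 8
701: h=4 => slot 4
922: h=4, h2=11, probe 4,15 => slot 15
395: h=4, h2=12, probe 4,16 => slot 16
89: h=4, h2=10, probe 4,14 => slot 14
531: h=4, h2=4, probe 4,8,12 => slot 12
Table: [., ., ., 207, 701, ., ., ., 280, ., ., ., 531, ., 89, 922, 395]

395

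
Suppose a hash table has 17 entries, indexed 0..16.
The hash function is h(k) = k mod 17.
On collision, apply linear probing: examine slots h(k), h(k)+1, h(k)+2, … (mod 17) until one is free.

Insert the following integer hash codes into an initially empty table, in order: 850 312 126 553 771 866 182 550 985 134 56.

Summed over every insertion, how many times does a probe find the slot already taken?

850 hashes to 0; slot 0 is free => place at 0.
312 hashes to 6; slot 6 is free => place at 6.
126 hashes to 7; slot 7 is free => place at 7.
553 hashes to 9; slot 9 is free => place at 9.
771 hashes to 6; 6,7 taken => place at 8.
866 hashes to 16; slot 16 is free => place at 16.
182 hashes to 12; slot 12 is free => place at 12.
550 hashes to 6; 6,7,8,9 taken => place at 10.
985 hashes to 16; 16,0 taken => place at 1.
134 hashes to 15; slot 15 is free => place at 15.
56 hashes to 5; slot 5 is free => place at 5.
Table: [850, 985, ., ., ., 56, 312, 126, 771, 553, 550, ., 182, ., ., 134, 866]

8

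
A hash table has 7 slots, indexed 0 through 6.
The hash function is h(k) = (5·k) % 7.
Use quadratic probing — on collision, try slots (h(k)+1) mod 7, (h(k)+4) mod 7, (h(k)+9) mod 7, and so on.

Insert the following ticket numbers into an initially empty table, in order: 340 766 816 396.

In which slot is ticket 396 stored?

340: h=6 → slot 6
766: h=1 → slot 1
816: h=6, probe 6,0 → slot 0
396: h=6, probe 6,0,3 → slot 3
Table: [816, 766, —, 396, —, —, 340]

3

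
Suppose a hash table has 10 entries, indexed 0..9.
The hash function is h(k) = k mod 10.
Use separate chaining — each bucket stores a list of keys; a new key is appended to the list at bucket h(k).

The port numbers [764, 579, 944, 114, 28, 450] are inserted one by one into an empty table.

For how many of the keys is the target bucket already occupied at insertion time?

764 → bucket 4
579 → bucket 9
944 → bucket 4 (collision)
114 → bucket 4 (collision)
28 → bucket 8
450 → bucket 0
Final buckets:
0: 450
1: —
2: —
3: —
4: 764 -> 944 -> 114
5: —
6: —
7: —
8: 28
9: 579

2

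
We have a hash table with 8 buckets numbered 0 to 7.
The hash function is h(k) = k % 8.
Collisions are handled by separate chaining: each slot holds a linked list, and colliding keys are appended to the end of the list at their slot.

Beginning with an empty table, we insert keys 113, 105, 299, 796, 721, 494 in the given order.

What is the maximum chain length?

Insert 113: h=1, bucket 1 empty -> new chain.
Insert 105: h=1, bucket 1 nonempty -> append to chain.
Insert 299: h=3, bucket 3 empty -> new chain.
Insert 796: h=4, bucket 4 empty -> new chain.
Insert 721: h=1, bucket 1 nonempty -> append to chain.
Insert 494: h=6, bucket 6 empty -> new chain.
Final buckets:
0: -
1: 113 -> 105 -> 721
2: -
3: 299
4: 796
5: -
6: 494
7: -

3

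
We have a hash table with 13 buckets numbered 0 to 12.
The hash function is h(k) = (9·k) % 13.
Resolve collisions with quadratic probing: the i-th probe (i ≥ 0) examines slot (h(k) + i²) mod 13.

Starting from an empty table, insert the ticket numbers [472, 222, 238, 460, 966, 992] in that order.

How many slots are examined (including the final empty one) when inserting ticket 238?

472 hashes to 10; slot 10 is free => place at 10.
222 hashes to 9; slot 9 is free => place at 9.
238 hashes to 10; 10 taken => place at 11.
460 hashes to 6; slot 6 is free => place at 6.
966 hashes to 10; 10,11 taken => place at 1.
992 hashes to 10; 10,11,1,6 taken => place at 0.
Table: [992, 966, —, —, —, —, 460, —, —, 222, 472, 238, —]

2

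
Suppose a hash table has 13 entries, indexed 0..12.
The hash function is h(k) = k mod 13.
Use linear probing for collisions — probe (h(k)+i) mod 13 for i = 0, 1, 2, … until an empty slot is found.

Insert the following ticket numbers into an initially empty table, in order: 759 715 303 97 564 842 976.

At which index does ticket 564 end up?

7

Insert 759: h=5, slot 5 empty -> index 5.
Insert 715: h=0, slot 0 empty -> index 0.
Insert 303: h=4, slot 4 empty -> index 4.
Insert 97: h=6, slot 6 empty -> index 6.
Insert 564: h=5, slots 5,6 occupied -> index 7.
Insert 842: h=10, slot 10 empty -> index 10.
Insert 976: h=1, slot 1 empty -> index 1.
Table: [715, 976, ∅, ∅, 303, 759, 97, 564, ∅, ∅, 842, ∅, ∅]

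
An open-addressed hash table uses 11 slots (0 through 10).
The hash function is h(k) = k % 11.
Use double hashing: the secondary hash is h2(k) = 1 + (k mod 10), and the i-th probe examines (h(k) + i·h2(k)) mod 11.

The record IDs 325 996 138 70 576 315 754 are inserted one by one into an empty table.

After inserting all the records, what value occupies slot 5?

70

325 hashes to 6; slot 6 is free => place at 6.
996 hashes to 6, h2=7; 6 taken => place at 2.
138 hashes to 6, h2=9; 6 taken => place at 4.
70 hashes to 4, h2=1; 4 taken => place at 5.
576 hashes to 4, h2=7; 4 taken => place at 0.
315 hashes to 7; slot 7 is free => place at 7.
754 hashes to 6, h2=5; 6,0,5 taken => place at 10.
Table: [576, _, 996, _, 138, 70, 325, 315, _, _, 754]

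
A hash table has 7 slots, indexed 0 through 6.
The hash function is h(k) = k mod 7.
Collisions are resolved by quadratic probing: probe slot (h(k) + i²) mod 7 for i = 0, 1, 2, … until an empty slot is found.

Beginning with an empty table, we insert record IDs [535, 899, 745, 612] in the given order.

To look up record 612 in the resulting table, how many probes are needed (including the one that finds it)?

535: h=3 -> slot 3
899: h=3, probe 3,4 -> slot 4
745: h=3, probe 3,4,0 -> slot 0
612: h=3, probe 3,4,0,5 -> slot 5
Table: [745, ., ., 535, 899, 612, .]
Lookup 612: h=3, probe 3,4,0,5 → found at 5.

4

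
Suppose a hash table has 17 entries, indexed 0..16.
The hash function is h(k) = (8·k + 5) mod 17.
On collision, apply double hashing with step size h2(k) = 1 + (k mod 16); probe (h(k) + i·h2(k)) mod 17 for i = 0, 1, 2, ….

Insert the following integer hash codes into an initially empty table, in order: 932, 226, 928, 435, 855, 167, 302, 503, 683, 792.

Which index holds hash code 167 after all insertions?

932: h=15 => slot 15
226: h=11 => slot 11
928: h=0 => slot 0
435: h=0, h2=4, probe 0,4 => slot 4
855: h=11, h2=8, probe 11,2 => slot 2
167: h=15, h2=8, probe 15,6 => slot 6
302: h=7 => slot 7
503: h=0, h2=8, probe 0,8 => slot 8
683: h=12 => slot 12
792: h=0, h2=9, probe 0,9 => slot 9
Table: [928, ∅, 855, ∅, 435, ∅, 167, 302, 503, 792, ∅, 226, 683, ∅, ∅, 932, ∅]

6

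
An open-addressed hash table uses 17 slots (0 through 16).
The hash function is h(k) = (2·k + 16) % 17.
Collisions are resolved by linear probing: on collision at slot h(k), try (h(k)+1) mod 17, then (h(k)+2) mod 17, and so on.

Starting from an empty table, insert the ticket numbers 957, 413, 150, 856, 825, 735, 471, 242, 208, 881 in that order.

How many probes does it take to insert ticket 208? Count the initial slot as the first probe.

7

957 hashes to 9; slot 9 is free => place at 9.
413 hashes to 9; 9 taken => place at 10.
150 hashes to 10; 10 taken => place at 11.
856 hashes to 11; 11 taken => place at 12.
825 hashes to 0; slot 0 is free => place at 0.
735 hashes to 7; slot 7 is free => place at 7.
471 hashes to 6; slot 6 is free => place at 6.
242 hashes to 7; 7 taken => place at 8.
208 hashes to 7; 7,8,9,10,11,12 taken => place at 13.
881 hashes to 10; 10,11,12,13 taken => place at 14.
Table: [825, ., ., ., ., ., 471, 735, 242, 957, 413, 150, 856, 208, 881, ., .]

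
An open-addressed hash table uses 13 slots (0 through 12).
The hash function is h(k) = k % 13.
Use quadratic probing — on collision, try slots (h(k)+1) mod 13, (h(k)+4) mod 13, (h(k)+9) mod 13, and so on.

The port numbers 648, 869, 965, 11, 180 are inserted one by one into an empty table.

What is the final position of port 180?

648 hashes to 11; slot 11 is free => place at 11.
869 hashes to 11; 11 taken => place at 12.
965 hashes to 3; slot 3 is free => place at 3.
11 hashes to 11; 11,12 taken => place at 2.
180 hashes to 11; 11,12,2 taken => place at 7.
Table: [-, -, 11, 965, -, -, -, 180, -, -, -, 648, 869]

7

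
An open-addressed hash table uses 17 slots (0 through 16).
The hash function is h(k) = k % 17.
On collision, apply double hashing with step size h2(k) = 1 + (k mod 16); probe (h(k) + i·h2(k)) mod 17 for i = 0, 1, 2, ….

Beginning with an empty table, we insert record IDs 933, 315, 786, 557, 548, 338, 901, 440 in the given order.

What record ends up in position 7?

440

933 hashes to 15; slot 15 is free → place at 15.
315 hashes to 9; slot 9 is free → place at 9.
786 hashes to 4; slot 4 is free → place at 4.
557 hashes to 13; slot 13 is free → place at 13.
548 hashes to 4, h2=5; 4,9 taken → place at 14.
338 hashes to 15, h2=3; 15 taken → place at 1.
901 hashes to 0; slot 0 is free → place at 0.
440 hashes to 15, h2=9; 15 taken → place at 7.
Table: [901, 338, ∅, ∅, 786, ∅, ∅, 440, ∅, 315, ∅, ∅, ∅, 557, 548, 933, ∅]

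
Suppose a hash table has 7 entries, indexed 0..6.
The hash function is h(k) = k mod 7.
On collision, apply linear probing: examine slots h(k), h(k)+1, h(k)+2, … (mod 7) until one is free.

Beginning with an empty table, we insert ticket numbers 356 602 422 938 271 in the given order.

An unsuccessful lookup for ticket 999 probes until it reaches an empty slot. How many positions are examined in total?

356: h=6 → slot 6
602: h=0 → slot 0
422: h=2 → slot 2
938: h=0, probe 0,1 → slot 1
271: h=5 → slot 5
Table: [602, 938, 422, _, _, 271, 356]
Lookup 999: h=5, probe 5,6,0,1,2,3 → slot 3 empty, not found.

6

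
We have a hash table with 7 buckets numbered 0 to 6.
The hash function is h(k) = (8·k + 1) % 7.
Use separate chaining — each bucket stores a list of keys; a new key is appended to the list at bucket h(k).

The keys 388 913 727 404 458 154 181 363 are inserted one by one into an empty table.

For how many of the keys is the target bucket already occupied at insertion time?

4

388 -> bucket 4
913 -> bucket 4 (collision)
727 -> bucket 0
404 -> bucket 6
458 -> bucket 4 (collision)
154 -> bucket 1
181 -> bucket 0 (collision)
363 -> bucket 0 (collision)
Final buckets:
0: 727 -> 181 -> 363
1: 154
2: ∅
3: ∅
4: 388 -> 913 -> 458
5: ∅
6: 404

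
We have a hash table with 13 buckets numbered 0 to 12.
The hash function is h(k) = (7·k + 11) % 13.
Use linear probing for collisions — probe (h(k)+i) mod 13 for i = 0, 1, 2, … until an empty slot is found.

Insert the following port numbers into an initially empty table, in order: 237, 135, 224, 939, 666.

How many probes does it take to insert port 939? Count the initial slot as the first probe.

4

Insert 237: h=6, slot 6 empty -> index 6.
Insert 135: h=7, slot 7 empty -> index 7.
Insert 224: h=6, slots 6,7 occupied -> index 8.
Insert 939: h=6, slots 6,7,8 occupied -> index 9.
Insert 666: h=6, slots 6,7,8,9 occupied -> index 10.
Table: [∅, ∅, ∅, ∅, ∅, ∅, 237, 135, 224, 939, 666, ∅, ∅]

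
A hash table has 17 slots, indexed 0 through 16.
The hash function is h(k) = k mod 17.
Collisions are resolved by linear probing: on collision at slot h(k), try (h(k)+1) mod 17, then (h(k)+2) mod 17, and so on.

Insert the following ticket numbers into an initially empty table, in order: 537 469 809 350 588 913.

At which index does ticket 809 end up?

12

537: h=10 => slot 10
469: h=10, probe 10,11 => slot 11
809: h=10, probe 10,11,12 => slot 12
350: h=10, probe 10,11,12,13 => slot 13
588: h=10, probe 10,11,12,13,14 => slot 14
913: h=12, probe 12,13,14,15 => slot 15
Table: [_, _, _, _, _, _, _, _, _, _, 537, 469, 809, 350, 588, 913, _]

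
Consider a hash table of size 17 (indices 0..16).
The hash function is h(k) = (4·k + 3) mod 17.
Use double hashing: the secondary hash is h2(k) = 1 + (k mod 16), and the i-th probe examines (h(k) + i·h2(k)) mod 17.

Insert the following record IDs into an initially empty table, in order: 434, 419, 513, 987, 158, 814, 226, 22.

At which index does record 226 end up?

Insert 434: h=5, slot 5 empty -> index 5.
Insert 419: h=13, slot 13 empty -> index 13.
Insert 513: h=15, slot 15 empty -> index 15.
Insert 987: h=7, slot 7 empty -> index 7.
Insert 158: h=6, slot 6 empty -> index 6.
Insert 814: h=12, slot 12 empty -> index 12.
Insert 226: h=6, h2=3, slot 6 occupied -> index 9.
Insert 22: h=6, h2=7, slots 6,13 occupied -> index 3.
Table: [_, _, _, 22, _, 434, 158, 987, _, 226, _, _, 814, 419, _, 513, _]

9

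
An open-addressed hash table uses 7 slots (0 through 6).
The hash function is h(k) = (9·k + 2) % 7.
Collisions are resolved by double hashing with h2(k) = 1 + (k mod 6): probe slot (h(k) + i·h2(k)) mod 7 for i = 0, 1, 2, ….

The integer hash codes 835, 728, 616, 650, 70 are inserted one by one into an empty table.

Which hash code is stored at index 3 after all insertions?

650

835: h=6 → slot 6
728: h=2 → slot 2
616: h=2, h2=5, probe 2,0 → slot 0
650: h=0, h2=3, probe 0,3 → slot 3
70: h=2, h2=5, probe 2,0,5 → slot 5
Table: [616, _, 728, 650, _, 70, 835]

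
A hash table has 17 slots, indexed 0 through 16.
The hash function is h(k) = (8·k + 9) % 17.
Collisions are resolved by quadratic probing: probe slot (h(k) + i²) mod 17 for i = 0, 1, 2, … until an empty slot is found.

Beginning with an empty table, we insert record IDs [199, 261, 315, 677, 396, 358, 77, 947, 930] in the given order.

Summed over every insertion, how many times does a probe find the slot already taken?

4

199 hashes to 3; slot 3 is free => place at 3.
261 hashes to 6; slot 6 is free => place at 6.
315 hashes to 13; slot 13 is free => place at 13.
677 hashes to 2; slot 2 is free => place at 2.
396 hashes to 15; slot 15 is free => place at 15.
358 hashes to 0; slot 0 is free => place at 0.
77 hashes to 13; 13 taken => place at 14.
947 hashes to 3; 3 taken => place at 4.
930 hashes to 3; 3,4 taken => place at 7.
Table: [358, ., 677, 199, 947, ., 261, 930, ., ., ., ., ., 315, 77, 396, .]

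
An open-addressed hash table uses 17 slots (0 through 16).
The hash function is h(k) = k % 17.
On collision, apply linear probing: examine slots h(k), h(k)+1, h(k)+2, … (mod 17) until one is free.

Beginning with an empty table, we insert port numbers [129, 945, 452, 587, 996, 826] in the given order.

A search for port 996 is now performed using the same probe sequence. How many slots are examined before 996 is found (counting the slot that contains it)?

Insert 129: h=10, slot 10 empty → index 10.
Insert 945: h=10, slot 10 occupied → index 11.
Insert 452: h=10, slots 10,11 occupied → index 12.
Insert 587: h=9, slot 9 empty → index 9.
Insert 996: h=10, slots 10,11,12 occupied → index 13.
Insert 826: h=10, slots 10,11,12,13 occupied → index 14.
Table: [∅, ∅, ∅, ∅, ∅, ∅, ∅, ∅, ∅, 587, 129, 945, 452, 996, 826, ∅, ∅]
Lookup 996: h=10, probe 10,11,12,13 → found at 13.

4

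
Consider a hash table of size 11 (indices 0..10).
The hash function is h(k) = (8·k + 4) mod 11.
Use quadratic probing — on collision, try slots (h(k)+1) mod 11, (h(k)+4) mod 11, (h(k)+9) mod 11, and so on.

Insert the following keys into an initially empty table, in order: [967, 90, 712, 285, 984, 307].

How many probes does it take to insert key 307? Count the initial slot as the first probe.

4

967 hashes to 7; slot 7 is free → place at 7.
90 hashes to 9; slot 9 is free → place at 9.
712 hashes to 2; slot 2 is free → place at 2.
285 hashes to 7; 7 taken → place at 8.
984 hashes to 0; slot 0 is free → place at 0.
307 hashes to 7; 7,8,0 taken → place at 5.
Table: [984, ., 712, ., ., 307, ., 967, 285, 90, .]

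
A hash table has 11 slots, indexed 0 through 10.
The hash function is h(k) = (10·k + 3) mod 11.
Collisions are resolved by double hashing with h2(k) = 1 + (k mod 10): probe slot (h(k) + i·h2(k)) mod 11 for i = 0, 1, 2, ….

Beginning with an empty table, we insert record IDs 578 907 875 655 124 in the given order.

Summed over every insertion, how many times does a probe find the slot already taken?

4

Insert 578: h=8, slot 8 empty -> index 8.
Insert 907: h=9, slot 9 empty -> index 9.
Insert 875: h=8, h2=6, slot 8 occupied -> index 3.
Insert 655: h=8, h2=6, slots 8,3,9 occupied -> index 4.
Insert 124: h=0, slot 0 empty -> index 0.
Table: [124, _, _, 875, 655, _, _, _, 578, 907, _]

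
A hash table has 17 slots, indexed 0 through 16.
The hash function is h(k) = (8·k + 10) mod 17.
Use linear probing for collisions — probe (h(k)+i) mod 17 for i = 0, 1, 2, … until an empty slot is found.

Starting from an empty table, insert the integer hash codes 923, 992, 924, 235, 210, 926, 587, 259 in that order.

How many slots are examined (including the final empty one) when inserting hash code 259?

3

923 hashes to 16; slot 16 is free → place at 16.
992 hashes to 7; slot 7 is free → place at 7.
924 hashes to 7; 7 taken → place at 8.
235 hashes to 3; slot 3 is free → place at 3.
210 hashes to 7; 7,8 taken → place at 9.
926 hashes to 6; slot 6 is free → place at 6.
587 hashes to 14; slot 14 is free → place at 14.
259 hashes to 8; 8,9 taken → place at 10.
Table: [_, _, _, 235, _, _, 926, 992, 924, 210, 259, _, _, _, 587, _, 923]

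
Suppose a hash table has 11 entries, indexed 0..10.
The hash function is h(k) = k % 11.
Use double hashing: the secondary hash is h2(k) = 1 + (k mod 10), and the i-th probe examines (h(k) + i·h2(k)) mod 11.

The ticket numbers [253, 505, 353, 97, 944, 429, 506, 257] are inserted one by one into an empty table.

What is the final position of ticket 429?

253: h=0 -> slot 0
505: h=10 -> slot 10
353: h=1 -> slot 1
97: h=9 -> slot 9
944: h=9, h2=5, probe 9,3 -> slot 3
429: h=0, h2=10, probe 0,10,9,8 -> slot 8
506: h=0, h2=7, probe 0,7 -> slot 7
257: h=4 -> slot 4
Table: [253, 353, —, 944, 257, —, —, 506, 429, 97, 505]

8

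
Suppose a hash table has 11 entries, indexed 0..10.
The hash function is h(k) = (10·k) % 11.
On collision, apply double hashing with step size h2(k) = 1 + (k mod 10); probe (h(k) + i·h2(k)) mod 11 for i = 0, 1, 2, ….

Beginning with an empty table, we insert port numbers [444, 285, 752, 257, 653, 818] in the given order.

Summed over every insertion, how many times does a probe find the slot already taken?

444 hashes to 7; slot 7 is free -> place at 7.
285 hashes to 1; slot 1 is free -> place at 1.
752 hashes to 7, h2=3; 7 taken -> place at 10.
257 hashes to 7, h2=8; 7 taken -> place at 4.
653 hashes to 7, h2=4; 7 taken -> place at 0.
818 hashes to 7, h2=9; 7 taken -> place at 5.
Table: [653, 285, ∅, ∅, 257, 818, ∅, 444, ∅, ∅, 752]

4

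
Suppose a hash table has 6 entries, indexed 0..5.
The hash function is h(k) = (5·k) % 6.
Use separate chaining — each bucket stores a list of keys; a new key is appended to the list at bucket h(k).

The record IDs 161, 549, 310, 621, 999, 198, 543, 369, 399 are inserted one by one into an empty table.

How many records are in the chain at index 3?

6

161 -> bucket 1
549 -> bucket 3
310 -> bucket 2
621 -> bucket 3 (collision)
999 -> bucket 3 (collision)
198 -> bucket 0
543 -> bucket 3 (collision)
369 -> bucket 3 (collision)
399 -> bucket 3 (collision)
Final buckets:
0: 198
1: 161
2: 310
3: 549 -> 621 -> 999 -> 543 -> 369 -> 399
4: -
5: -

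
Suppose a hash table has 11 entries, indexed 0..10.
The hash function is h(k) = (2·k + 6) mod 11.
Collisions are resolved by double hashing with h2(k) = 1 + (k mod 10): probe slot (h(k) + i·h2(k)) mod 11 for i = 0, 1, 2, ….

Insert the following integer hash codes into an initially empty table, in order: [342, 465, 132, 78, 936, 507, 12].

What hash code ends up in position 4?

78

Insert 342: h=8, slot 8 empty -> index 8.
Insert 465: h=1, slot 1 empty -> index 1.
Insert 132: h=6, slot 6 empty -> index 6.
Insert 78: h=8, h2=9, slots 8,6 occupied -> index 4.
Insert 936: h=8, h2=7, slots 8,4 occupied -> index 0.
Insert 507: h=8, h2=8, slot 8 occupied -> index 5.
Insert 12: h=8, h2=3, slots 8,0 occupied -> index 3.
Table: [936, 465, -, 12, 78, 507, 132, -, 342, -, -]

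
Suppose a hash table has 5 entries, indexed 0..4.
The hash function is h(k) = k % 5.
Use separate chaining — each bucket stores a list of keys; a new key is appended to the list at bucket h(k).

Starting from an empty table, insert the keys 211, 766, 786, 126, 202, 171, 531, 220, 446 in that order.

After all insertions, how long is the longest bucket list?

Insert 211: h=1, bucket 1 empty -> new chain.
Insert 766: h=1, bucket 1 nonempty -> append to chain.
Insert 786: h=1, bucket 1 nonempty -> append to chain.
Insert 126: h=1, bucket 1 nonempty -> append to chain.
Insert 202: h=2, bucket 2 empty -> new chain.
Insert 171: h=1, bucket 1 nonempty -> append to chain.
Insert 531: h=1, bucket 1 nonempty -> append to chain.
Insert 220: h=0, bucket 0 empty -> new chain.
Insert 446: h=1, bucket 1 nonempty -> append to chain.
Final buckets:
0: 220
1: 211 -> 766 -> 786 -> 126 -> 171 -> 531 -> 446
2: 202
3: .
4: .

7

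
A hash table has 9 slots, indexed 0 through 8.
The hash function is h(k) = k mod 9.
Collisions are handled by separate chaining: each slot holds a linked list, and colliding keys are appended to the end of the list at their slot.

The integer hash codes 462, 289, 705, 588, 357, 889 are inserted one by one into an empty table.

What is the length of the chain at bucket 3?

3

Insert 462: h=3, bucket 3 empty → new chain.
Insert 289: h=1, bucket 1 empty → new chain.
Insert 705: h=3, bucket 3 nonempty → append to chain.
Insert 588: h=3, bucket 3 nonempty → append to chain.
Insert 357: h=6, bucket 6 empty → new chain.
Insert 889: h=7, bucket 7 empty → new chain.
Final buckets:
0: ∅
1: 289
2: ∅
3: 462 -> 705 -> 588
4: ∅
5: ∅
6: 357
7: 889
8: ∅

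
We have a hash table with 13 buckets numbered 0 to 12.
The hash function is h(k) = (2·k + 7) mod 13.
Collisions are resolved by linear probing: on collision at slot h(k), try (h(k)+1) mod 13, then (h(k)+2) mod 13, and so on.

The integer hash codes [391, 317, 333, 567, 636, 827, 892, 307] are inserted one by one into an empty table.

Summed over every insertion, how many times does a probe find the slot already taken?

391 hashes to 9; slot 9 is free → place at 9.
317 hashes to 4; slot 4 is free → place at 4.
333 hashes to 10; slot 10 is free → place at 10.
567 hashes to 10; 10 taken → place at 11.
636 hashes to 5; slot 5 is free → place at 5.
827 hashes to 10; 10,11 taken → place at 12.
892 hashes to 10; 10,11,12 taken → place at 0.
307 hashes to 10; 10,11,12,0 taken → place at 1.
Table: [892, 307, _, _, 317, 636, _, _, _, 391, 333, 567, 827]

10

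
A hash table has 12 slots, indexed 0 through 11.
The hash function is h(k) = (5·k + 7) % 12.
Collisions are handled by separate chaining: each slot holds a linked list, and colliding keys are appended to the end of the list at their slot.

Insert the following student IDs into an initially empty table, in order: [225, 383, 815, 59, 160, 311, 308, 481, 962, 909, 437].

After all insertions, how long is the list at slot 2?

4

225 -> bucket 4
383 -> bucket 2
815 -> bucket 2 (collision)
59 -> bucket 2 (collision)
160 -> bucket 3
311 -> bucket 2 (collision)
308 -> bucket 11
481 -> bucket 0
962 -> bucket 5
909 -> bucket 4 (collision)
437 -> bucket 8
Final buckets:
0: 481
1: .
2: 383 -> 815 -> 59 -> 311
3: 160
4: 225 -> 909
5: 962
6: .
7: .
8: 437
9: .
10: .
11: 308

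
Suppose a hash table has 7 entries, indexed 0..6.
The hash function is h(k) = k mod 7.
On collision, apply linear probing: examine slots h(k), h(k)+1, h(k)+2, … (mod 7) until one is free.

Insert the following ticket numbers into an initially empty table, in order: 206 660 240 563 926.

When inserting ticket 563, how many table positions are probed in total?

Insert 206: h=3, slot 3 empty -> index 3.
Insert 660: h=2, slot 2 empty -> index 2.
Insert 240: h=2, slots 2,3 occupied -> index 4.
Insert 563: h=3, slots 3,4 occupied -> index 5.
Insert 926: h=2, slots 2,3,4,5 occupied -> index 6.
Table: [., ., 660, 206, 240, 563, 926]

3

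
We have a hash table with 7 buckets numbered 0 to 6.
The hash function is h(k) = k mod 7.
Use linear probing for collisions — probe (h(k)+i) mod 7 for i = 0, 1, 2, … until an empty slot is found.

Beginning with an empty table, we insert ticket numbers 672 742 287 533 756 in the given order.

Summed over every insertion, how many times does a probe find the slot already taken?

672: h=0 => slot 0
742: h=0, probe 0,1 => slot 1
287: h=0, probe 0,1,2 => slot 2
533: h=1, probe 1,2,3 => slot 3
756: h=0, probe 0,1,2,3,4 => slot 4
Table: [672, 742, 287, 533, 756, —, —]

9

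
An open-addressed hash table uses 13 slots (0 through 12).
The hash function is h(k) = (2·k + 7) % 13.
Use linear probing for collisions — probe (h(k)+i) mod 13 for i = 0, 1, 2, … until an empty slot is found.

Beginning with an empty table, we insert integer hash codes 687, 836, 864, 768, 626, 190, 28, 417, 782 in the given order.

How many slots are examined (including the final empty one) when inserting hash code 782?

4

687 hashes to 3; slot 3 is free -> place at 3.
836 hashes to 2; slot 2 is free -> place at 2.
864 hashes to 6; slot 6 is free -> place at 6.
768 hashes to 9; slot 9 is free -> place at 9.
626 hashes to 11; slot 11 is free -> place at 11.
190 hashes to 10; slot 10 is free -> place at 10.
28 hashes to 11; 11 taken -> place at 12.
417 hashes to 9; 9,10,11,12 taken -> place at 0.
782 hashes to 11; 11,12,0 taken -> place at 1.
Table: [417, 782, 836, 687, _, _, 864, _, _, 768, 190, 626, 28]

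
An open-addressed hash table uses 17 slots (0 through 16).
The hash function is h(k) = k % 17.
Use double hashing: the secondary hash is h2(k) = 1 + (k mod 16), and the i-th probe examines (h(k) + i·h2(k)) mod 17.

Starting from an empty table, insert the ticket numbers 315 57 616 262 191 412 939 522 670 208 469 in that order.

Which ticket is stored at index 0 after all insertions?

315: h=9 → slot 9
57: h=6 → slot 6
616: h=4 → slot 4
262: h=7 → slot 7
191: h=4, h2=16, probe 4,3 → slot 3
412: h=4, h2=13, probe 4,0 → slot 0
939: h=4, h2=12, probe 4,16 → slot 16
522: h=12 → slot 12
670: h=7, h2=15, probe 7,5 → slot 5
208: h=4, h2=1, probe 4,5,6,7,8 → slot 8
469: h=10 → slot 10
Table: [412, -, -, 191, 616, 670, 57, 262, 208, 315, 469, -, 522, -, -, -, 939]

412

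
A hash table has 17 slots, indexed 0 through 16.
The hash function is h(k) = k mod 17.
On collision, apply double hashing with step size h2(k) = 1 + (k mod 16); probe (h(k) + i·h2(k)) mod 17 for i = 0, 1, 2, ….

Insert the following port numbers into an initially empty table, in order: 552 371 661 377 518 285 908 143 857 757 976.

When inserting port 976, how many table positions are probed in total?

Insert 552: h=8, slot 8 empty → index 8.
Insert 371: h=14, slot 14 empty → index 14.
Insert 661: h=15, slot 15 empty → index 15.
Insert 377: h=3, slot 3 empty → index 3.
Insert 518: h=8, h2=7, slots 8,15 occupied → index 5.
Insert 285: h=13, slot 13 empty → index 13.
Insert 908: h=7, slot 7 empty → index 7.
Insert 143: h=7, h2=16, slot 7 occupied → index 6.
Insert 857: h=7, h2=10, slot 7 occupied → index 0.
Insert 757: h=9, slot 9 empty → index 9.
Insert 976: h=7, h2=1, slots 7,8,9 occupied → index 10.
Table: [857, ∅, ∅, 377, ∅, 518, 143, 908, 552, 757, 976, ∅, ∅, 285, 371, 661, ∅]

4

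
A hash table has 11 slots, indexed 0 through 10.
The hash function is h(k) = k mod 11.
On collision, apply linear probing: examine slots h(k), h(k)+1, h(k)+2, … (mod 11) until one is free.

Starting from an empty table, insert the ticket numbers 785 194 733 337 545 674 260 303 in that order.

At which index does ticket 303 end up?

785 hashes to 4; slot 4 is free -> place at 4.
194 hashes to 7; slot 7 is free -> place at 7.
733 hashes to 7; 7 taken -> place at 8.
337 hashes to 7; 7,8 taken -> place at 9.
545 hashes to 6; slot 6 is free -> place at 6.
674 hashes to 3; slot 3 is free -> place at 3.
260 hashes to 7; 7,8,9 taken -> place at 10.
303 hashes to 6; 6,7,8,9,10 taken -> place at 0.
Table: [303, ., ., 674, 785, ., 545, 194, 733, 337, 260]

0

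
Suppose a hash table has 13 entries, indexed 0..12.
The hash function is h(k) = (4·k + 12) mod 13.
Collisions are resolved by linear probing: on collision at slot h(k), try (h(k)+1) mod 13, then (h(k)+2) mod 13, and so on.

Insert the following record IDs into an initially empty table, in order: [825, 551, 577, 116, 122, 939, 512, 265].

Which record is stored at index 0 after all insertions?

Insert 825: h=10, slot 10 empty => index 10.
Insert 551: h=6, slot 6 empty => index 6.
Insert 577: h=6, slot 6 occupied => index 7.
Insert 116: h=8, slot 8 empty => index 8.
Insert 122: h=6, slots 6,7,8 occupied => index 9.
Insert 939: h=11, slot 11 empty => index 11.
Insert 512: h=6, slots 6,7,8,9,10,11 occupied => index 12.
Insert 265: h=6, slots 6,7,8,9,10,11,12 occupied => index 0.
Table: [265, -, -, -, -, -, 551, 577, 116, 122, 825, 939, 512]

265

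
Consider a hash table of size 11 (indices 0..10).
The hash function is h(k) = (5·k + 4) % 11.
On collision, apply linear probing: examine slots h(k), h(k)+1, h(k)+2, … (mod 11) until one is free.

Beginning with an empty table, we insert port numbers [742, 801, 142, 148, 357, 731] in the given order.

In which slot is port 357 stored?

9

742: h=7 → slot 7
801: h=5 → slot 5
142: h=10 → slot 10
148: h=7, probe 7,8 → slot 8
357: h=7, probe 7,8,9 → slot 9
731: h=7, probe 7,8,9,10,0 → slot 0
Table: [731, ∅, ∅, ∅, ∅, 801, ∅, 742, 148, 357, 142]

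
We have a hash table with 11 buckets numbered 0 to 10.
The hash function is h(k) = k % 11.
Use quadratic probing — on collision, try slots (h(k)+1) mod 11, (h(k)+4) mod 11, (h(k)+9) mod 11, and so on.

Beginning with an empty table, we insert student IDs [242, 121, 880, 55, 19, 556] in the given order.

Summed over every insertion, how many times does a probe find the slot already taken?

Insert 242: h=0, slot 0 empty => index 0.
Insert 121: h=0, slot 0 occupied => index 1.
Insert 880: h=0, slots 0,1 occupied => index 4.
Insert 55: h=0, slots 0,1,4 occupied => index 9.
Insert 19: h=8, slot 8 empty => index 8.
Insert 556: h=6, slot 6 empty => index 6.
Table: [242, 121, _, _, 880, _, 556, _, 19, 55, _]

6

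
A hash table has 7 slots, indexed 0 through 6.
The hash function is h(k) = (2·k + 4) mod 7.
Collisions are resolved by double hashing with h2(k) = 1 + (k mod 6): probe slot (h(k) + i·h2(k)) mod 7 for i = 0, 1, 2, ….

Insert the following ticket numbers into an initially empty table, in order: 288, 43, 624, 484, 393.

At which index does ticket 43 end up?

288: h=6 => slot 6
43: h=6, h2=2, probe 6,1 => slot 1
624: h=6, h2=1, probe 6,0 => slot 0
484: h=6, h2=5, probe 6,4 => slot 4
393: h=6, h2=4, probe 6,3 => slot 3
Table: [624, 43, -, 393, 484, -, 288]

1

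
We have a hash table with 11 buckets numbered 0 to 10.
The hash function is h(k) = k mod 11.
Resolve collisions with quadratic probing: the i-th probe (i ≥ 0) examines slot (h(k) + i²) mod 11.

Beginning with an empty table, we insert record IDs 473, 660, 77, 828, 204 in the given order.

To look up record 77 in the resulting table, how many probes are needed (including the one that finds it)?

Insert 473: h=0, slot 0 empty -> index 0.
Insert 660: h=0, slot 0 occupied -> index 1.
Insert 77: h=0, slots 0,1 occupied -> index 4.
Insert 828: h=3, slot 3 empty -> index 3.
Insert 204: h=6, slot 6 empty -> index 6.
Table: [473, 660, _, 828, 77, _, 204, _, _, _, _]
Lookup 77: h=0, probe 0,1,4 → found at 4.

3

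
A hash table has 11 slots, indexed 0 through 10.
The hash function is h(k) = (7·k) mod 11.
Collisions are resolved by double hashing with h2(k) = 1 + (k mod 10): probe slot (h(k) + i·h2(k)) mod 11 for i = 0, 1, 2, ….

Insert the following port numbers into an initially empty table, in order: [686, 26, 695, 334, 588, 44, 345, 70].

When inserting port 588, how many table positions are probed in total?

3

Insert 686: h=6, slot 6 empty → index 6.
Insert 26: h=6, h2=7, slot 6 occupied → index 2.
Insert 695: h=3, slot 3 empty → index 3.
Insert 334: h=6, h2=5, slot 6 occupied → index 0.
Insert 588: h=2, h2=9, slots 2,0 occupied → index 9.
Insert 44: h=0, h2=5, slot 0 occupied → index 5.
Insert 345: h=6, h2=6, slot 6 occupied → index 1.
Insert 70: h=6, h2=1, slot 6 occupied → index 7.
Table: [334, 345, 26, 695, ., 44, 686, 70, ., 588, .]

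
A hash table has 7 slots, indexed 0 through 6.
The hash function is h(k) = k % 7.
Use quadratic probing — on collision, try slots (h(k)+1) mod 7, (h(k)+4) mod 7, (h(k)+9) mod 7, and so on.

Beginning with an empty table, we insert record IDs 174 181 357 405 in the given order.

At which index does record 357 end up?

1

174: h=6 → slot 6
181: h=6, probe 6,0 → slot 0
357: h=0, probe 0,1 → slot 1
405: h=6, probe 6,0,3 → slot 3
Table: [181, 357, -, 405, -, -, 174]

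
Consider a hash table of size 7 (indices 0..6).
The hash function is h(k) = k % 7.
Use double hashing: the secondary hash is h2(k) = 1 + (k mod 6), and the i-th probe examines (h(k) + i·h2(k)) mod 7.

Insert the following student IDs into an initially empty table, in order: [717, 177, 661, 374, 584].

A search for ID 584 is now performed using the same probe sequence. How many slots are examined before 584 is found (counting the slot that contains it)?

717 hashes to 3; slot 3 is free => place at 3.
177 hashes to 2; slot 2 is free => place at 2.
661 hashes to 3, h2=2; 3 taken => place at 5.
374 hashes to 3, h2=3; 3 taken => place at 6.
584 hashes to 3, h2=3; 3,6,2,5 taken => place at 1.
Table: [—, 584, 177, 717, —, 661, 374]
Lookup 584: h=3, h2=3, probe 3,6,2,5,1 → found at 1.

5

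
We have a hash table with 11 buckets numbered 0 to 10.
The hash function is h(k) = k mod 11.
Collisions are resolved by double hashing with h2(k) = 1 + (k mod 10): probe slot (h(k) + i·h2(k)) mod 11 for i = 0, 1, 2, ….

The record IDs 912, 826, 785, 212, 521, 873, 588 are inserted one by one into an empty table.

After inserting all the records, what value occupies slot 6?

912: h=10 → slot 10
826: h=1 → slot 1
785: h=4 → slot 4
212: h=3 → slot 3
521: h=4, h2=2, probe 4,6 → slot 6
873: h=4, h2=4, probe 4,8 → slot 8
588: h=5 → slot 5
Table: [., 826, ., 212, 785, 588, 521, ., 873, ., 912]

521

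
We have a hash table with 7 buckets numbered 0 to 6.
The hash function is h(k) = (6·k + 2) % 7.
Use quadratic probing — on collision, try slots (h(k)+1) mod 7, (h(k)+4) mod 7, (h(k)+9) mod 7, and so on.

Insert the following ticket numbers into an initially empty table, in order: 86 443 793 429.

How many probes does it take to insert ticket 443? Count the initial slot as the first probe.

2

Insert 86: h=0, slot 0 empty => index 0.
Insert 443: h=0, slot 0 occupied => index 1.
Insert 793: h=0, slots 0,1 occupied => index 4.
Insert 429: h=0, slots 0,1,4 occupied => index 2.
Table: [86, 443, 429, -, 793, -, -]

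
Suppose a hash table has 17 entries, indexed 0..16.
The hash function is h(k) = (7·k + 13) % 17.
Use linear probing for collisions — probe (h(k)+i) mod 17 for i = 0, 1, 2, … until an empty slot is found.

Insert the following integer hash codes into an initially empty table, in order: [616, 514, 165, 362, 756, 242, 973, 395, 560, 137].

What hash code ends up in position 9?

616: h=7 -> slot 7
514: h=7, probe 7,8 -> slot 8
165: h=12 -> slot 12
362: h=14 -> slot 14
756: h=1 -> slot 1
242: h=7, probe 7,8,9 -> slot 9
973: h=7, probe 7,8,9,10 -> slot 10
395: h=7, probe 7,8,9,10,11 -> slot 11
560: h=6 -> slot 6
137: h=3 -> slot 3
Table: [., 756, ., 137, ., ., 560, 616, 514, 242, 973, 395, 165, ., 362, ., .]

242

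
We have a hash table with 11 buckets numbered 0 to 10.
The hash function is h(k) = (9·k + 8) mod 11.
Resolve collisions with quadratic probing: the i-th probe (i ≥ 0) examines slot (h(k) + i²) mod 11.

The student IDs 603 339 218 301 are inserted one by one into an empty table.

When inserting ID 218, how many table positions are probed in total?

Insert 603: h=1, slot 1 empty -> index 1.
Insert 339: h=1, slot 1 occupied -> index 2.
Insert 218: h=1, slots 1,2 occupied -> index 5.
Insert 301: h=0, slot 0 empty -> index 0.
Table: [301, 603, 339, —, —, 218, —, —, —, —, —]

3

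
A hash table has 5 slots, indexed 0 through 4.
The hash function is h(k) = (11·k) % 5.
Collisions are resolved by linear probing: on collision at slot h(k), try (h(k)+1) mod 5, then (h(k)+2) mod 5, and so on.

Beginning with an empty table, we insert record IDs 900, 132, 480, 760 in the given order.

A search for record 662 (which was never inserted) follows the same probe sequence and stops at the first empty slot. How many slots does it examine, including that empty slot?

900: h=0 -> slot 0
132: h=2 -> slot 2
480: h=0, probe 0,1 -> slot 1
760: h=0, probe 0,1,2,3 -> slot 3
Table: [900, 480, 132, 760, _]
Lookup 662: h=2, probe 2,3,4 → slot 4 empty, not found.

3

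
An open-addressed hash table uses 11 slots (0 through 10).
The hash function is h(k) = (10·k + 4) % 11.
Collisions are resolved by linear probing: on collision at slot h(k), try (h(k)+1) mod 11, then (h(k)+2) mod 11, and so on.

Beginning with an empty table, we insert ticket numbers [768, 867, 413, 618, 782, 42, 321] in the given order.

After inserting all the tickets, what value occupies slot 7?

768 hashes to 6; slot 6 is free => place at 6.
867 hashes to 6; 6 taken => place at 7.
413 hashes to 9; slot 9 is free => place at 9.
618 hashes to 2; slot 2 is free => place at 2.
782 hashes to 3; slot 3 is free => place at 3.
42 hashes to 6; 6,7 taken => place at 8.
321 hashes to 2; 2,3 taken => place at 4.
Table: [-, -, 618, 782, 321, -, 768, 867, 42, 413, -]

867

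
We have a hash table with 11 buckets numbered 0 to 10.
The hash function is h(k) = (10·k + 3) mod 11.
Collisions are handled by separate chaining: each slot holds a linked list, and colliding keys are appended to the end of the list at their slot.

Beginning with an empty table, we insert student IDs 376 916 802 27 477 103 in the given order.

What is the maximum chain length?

2

376 → bucket 1
916 → bucket 0
802 → bucket 4
27 → bucket 9
477 → bucket 10
103 → bucket 10 (collision)
Final buckets:
0: 916
1: 376
2: —
3: —
4: 802
5: —
6: —
7: —
8: —
9: 27
10: 477 -> 103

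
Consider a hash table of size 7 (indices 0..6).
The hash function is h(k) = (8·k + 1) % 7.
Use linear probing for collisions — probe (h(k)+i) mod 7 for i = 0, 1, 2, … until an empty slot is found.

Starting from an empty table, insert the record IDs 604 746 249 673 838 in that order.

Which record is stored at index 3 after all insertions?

604: h=3 => slot 3
746: h=5 => slot 5
249: h=5, probe 5,6 => slot 6
673: h=2 => slot 2
838: h=6, probe 6,0 => slot 0
Table: [838, ., 673, 604, ., 746, 249]

604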